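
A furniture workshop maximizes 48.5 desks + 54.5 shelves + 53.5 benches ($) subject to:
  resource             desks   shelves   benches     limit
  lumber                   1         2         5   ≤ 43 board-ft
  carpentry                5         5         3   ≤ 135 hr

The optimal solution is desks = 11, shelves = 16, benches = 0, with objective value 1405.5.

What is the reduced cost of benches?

Both lumber and carpentry are binding at x*.
The binding rows give the dual system: 1·y_lumber + 5·y_carpentry = 48.5 and 2·y_lumber + 5·y_carpentry = 54.5.
→ y_lumber = 6 and y_carpentry = 8.5.
Reduced cost of benches: c₃ − yᵀa₃ = 53.5 − (6·5 + 8.5·3) = 53.5 − 55.5 = -2.

-2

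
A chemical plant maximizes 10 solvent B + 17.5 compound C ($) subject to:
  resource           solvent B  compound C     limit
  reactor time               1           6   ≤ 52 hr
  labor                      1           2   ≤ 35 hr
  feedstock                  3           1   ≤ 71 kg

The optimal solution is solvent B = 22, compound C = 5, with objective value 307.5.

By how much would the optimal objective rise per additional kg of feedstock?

Check each constraint at x*: reactor time 52/52 (tight); labor 32/35 (slack 3); feedstock 71/71 (tight).
Slack constraints have shadow price 0 (complementary slackness).
Dual feasibility on the basic columns requires 1·y_reactor time + 3·y_feedstock = 10, 6·y_reactor time + 1·y_feedstock = 17.5.
→ y_reactor time = 2.5 and y_feedstock = 2.5.
Shadow price of feedstock = 2.5.

2.5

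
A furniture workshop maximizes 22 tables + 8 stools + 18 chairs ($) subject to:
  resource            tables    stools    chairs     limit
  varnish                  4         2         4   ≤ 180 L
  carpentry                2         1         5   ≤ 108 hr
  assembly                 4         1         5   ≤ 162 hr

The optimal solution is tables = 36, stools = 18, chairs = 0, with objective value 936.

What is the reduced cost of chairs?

Binding: varnish and assembly. Non-binding: carpentry (18 unused).
By complementary slackness, y = 0 for the non-binding constraint.
The binding rows give the dual system: 4·y_varnish + 4·y_assembly = 22 and 2·y_varnish + 1·y_assembly = 8.
→ y_varnish = 2.5 and y_assembly = 3.
Reduced cost of chairs: c₃ − yᵀa₃ = 18 − (2.5·4 + 3·5) = 18 − 25 = -7.

-7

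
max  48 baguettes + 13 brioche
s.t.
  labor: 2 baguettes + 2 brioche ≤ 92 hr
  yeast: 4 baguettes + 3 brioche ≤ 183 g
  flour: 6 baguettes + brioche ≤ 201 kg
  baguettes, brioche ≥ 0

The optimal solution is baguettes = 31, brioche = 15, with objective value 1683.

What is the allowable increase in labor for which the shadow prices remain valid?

Binding constraints: labor, flour. The basis is B = [[2,2],[6,1]] with det -10.
Per unit increase in labor, x* moves by d = (-0.1, 0.6).
The basis stays optimal until yeast becomes binding; allowable increase = 10 hr.

10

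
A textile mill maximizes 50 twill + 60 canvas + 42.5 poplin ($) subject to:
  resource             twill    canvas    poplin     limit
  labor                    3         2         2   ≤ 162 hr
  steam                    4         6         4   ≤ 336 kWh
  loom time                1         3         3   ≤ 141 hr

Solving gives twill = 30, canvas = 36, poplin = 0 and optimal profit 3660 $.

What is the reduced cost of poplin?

-1.5

At the optimum: labor uses 162 of 162 (binding); steam uses 336 of 336 (binding); loom time uses 138 of 141 (slack = 3).
Since loom time is not tight, its dual is 0.
From A_Bᵀ y = c: 3·y_labor + 4·y_steam = 50; 2·y_labor + 6·y_steam = 60.
→ y_labor = 6 and y_steam = 8.
Reduced cost of poplin: c₃ − yᵀa₃ = 42.5 − (6·2 + 8·4) = 42.5 − 44 = -1.5.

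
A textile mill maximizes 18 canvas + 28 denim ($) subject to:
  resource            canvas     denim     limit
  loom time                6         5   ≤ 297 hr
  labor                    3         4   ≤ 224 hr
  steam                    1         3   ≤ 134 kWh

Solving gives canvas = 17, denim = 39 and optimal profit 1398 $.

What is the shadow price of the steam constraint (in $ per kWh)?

Binding: loom time and steam. Non-binding: labor (17 unused).
Since labor is not tight, its dual is 0.
From A_Bᵀ y = c: 6·y_loom time + 1·y_steam = 18; 5·y_loom time + 3·y_steam = 28.
→ y_loom time = 2 and y_steam = 6.
Shadow price of steam = 6.

6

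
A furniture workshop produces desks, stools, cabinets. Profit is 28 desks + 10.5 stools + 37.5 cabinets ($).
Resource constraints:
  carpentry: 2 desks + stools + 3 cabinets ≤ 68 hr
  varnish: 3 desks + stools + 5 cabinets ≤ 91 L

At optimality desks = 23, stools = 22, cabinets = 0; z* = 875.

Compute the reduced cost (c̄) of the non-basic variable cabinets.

Both carpentry and varnish are binding at x*.
The binding rows give the dual system: 2·y_carpentry + 3·y_varnish = 28 and 1·y_carpentry + 1·y_varnish = 10.5.
Solving: y_carpentry = 3.5, y_varnish = 7.
Reduced cost of cabinets: c₃ − yᵀa₃ = 37.5 − (3.5·3 + 7·5) = 37.5 − 45.5 = -8.

-8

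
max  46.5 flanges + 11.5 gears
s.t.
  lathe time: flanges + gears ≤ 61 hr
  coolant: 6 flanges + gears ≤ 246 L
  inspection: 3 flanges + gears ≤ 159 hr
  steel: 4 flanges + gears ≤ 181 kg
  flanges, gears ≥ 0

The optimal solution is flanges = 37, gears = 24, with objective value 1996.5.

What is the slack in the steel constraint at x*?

9

steel used = 4·37 + 1·24 = 172; slack = 181 − 172 = 9.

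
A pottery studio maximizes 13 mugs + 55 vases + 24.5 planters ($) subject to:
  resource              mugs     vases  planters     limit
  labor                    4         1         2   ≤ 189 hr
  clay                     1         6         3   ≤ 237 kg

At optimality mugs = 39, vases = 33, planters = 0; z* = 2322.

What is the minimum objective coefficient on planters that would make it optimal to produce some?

29

Check each constraint at x*: labor 189/189 (tight); clay 237/237 (tight).
The binding rows give the dual system: 4·y_labor + 1·y_clay = 13 and 1·y_labor + 6·y_clay = 55.
Solving: y_labor = 1, y_clay = 9.
planters enters the basis when its profit ≥ yᵀa₃ = 1·2 + 9·3 = 29.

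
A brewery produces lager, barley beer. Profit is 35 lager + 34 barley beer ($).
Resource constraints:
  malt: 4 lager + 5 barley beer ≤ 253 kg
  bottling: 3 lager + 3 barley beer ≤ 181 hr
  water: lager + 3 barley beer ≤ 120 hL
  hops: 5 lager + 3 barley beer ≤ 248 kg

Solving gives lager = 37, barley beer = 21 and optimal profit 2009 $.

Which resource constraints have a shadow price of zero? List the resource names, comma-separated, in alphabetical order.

bottling, water

malt: 253/253 (binding)
bottling: 174/181 (slack 7)
water: 100/120 (slack 20)
hops: 248/248 (binding)
By complementary slackness, a constraint with positive slack has shadow price 0 → bottling, water.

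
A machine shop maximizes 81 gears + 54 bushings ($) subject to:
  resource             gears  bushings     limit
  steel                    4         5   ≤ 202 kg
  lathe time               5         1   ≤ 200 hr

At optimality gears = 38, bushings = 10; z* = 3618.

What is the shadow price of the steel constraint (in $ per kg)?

Check each constraint at x*: steel 202/202 (tight); lathe time 200/200 (tight).
The binding rows give the dual system: 4·y_steel + 5·y_lathe time = 81 and 5·y_steel + 1·y_lathe time = 54.
This yields shadow prices y_steel = 9, y_lathe time = 9.
Shadow price of steel = 9.

9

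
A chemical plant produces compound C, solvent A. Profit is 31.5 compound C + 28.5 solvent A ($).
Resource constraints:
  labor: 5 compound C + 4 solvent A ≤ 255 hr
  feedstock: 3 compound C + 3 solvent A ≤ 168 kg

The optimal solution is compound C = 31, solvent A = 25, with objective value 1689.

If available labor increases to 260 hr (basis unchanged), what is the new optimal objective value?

Check each constraint at x*: labor 255/255 (tight); feedstock 168/168 (tight).
The binding rows give the dual system: 5·y_labor + 3·y_feedstock = 31.5 and 4·y_labor + 3·y_feedstock = 28.5.
This yields shadow prices y_labor = 3, y_feedstock = 5.5.
Δz = y_labor·Δb = 3 × (5) = 15, so new z* = 1689 + 15 = 1704.

1704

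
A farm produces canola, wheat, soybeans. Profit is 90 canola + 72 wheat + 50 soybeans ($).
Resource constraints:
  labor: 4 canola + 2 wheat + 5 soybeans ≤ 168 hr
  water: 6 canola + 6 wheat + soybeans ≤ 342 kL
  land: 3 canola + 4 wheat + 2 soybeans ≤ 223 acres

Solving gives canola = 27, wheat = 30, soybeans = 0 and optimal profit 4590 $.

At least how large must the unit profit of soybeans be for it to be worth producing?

Check each constraint at x*: labor 168/168 (tight); water 342/342 (tight); land 201/223 (slack 22).
Slack constraints have shadow price 0 (complementary slackness).
From A_Bᵀ y = c: 4·y_labor + 6·y_water = 90; 2·y_labor + 6·y_water = 72.
→ y_labor = 9 and y_water = 9.
soybeans enters the basis when its profit ≥ yᵀa₃ = 9·5 + 9·1 = 54.

54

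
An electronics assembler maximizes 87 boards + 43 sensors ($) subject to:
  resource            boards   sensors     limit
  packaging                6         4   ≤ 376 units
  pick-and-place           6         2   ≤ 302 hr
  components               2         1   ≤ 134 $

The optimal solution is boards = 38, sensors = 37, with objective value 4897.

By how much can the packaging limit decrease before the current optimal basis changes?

74

Binding constraints: packaging, pick-and-place. The basis is B = [[6,4],[6,2]] with det -12.
Per unit decrease in packaging, x* moves by d = (0.1667, -0.5).
The basis stays optimal until sensors reaches 0; allowable decrease = 74 units.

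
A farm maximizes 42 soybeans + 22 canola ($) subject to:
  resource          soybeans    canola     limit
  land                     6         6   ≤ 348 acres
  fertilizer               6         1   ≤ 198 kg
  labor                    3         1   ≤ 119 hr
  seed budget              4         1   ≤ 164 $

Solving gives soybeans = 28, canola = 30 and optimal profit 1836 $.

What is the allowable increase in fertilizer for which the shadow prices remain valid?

Binding constraints: land, fertilizer. The basis is B = [[6,6],[6,1]] with det -30.
Per unit increase in fertilizer, x* moves by d = (0.2, -0.2).
The basis stays optimal until labor becomes binding; allowable increase = 12.5 kg.

12.5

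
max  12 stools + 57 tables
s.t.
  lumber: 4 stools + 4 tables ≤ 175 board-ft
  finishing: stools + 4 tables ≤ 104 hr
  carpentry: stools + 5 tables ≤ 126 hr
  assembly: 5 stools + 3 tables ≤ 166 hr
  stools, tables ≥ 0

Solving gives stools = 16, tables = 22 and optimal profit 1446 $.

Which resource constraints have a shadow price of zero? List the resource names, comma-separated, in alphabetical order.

assembly, lumber

lumber: 152/175 (slack 23)
finishing: 104/104 (binding)
carpentry: 126/126 (binding)
assembly: 146/166 (slack 20)
By complementary slackness, a constraint with positive slack has shadow price 0 → assembly, lumber.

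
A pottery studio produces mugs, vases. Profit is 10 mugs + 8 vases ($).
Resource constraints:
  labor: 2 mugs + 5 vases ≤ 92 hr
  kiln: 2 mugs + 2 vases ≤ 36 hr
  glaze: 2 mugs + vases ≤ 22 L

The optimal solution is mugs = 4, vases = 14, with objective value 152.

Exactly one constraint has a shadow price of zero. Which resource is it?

labor: 78/92 (slack 14)
kiln: 36/36 (binding)
glaze: 22/22 (binding)
By complementary slackness, a constraint with positive slack has shadow price 0 → labor.

labor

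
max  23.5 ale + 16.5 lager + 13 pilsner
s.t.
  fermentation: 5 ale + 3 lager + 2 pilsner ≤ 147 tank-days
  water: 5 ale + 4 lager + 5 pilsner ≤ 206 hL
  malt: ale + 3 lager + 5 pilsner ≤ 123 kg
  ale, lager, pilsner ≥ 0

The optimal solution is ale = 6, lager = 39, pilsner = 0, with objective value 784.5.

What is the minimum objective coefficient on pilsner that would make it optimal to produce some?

14

Check each constraint at x*: fermentation 147/147 (tight); water 186/206 (slack 20); malt 123/123 (tight).
By complementary slackness, y = 0 for the non-binding constraint.
From A_Bᵀ y = c: 5·y_fermentation + 1·y_malt = 23.5; 3·y_fermentation + 3·y_malt = 16.5.
Solving: y_fermentation = 4.5, y_malt = 1.
pilsner enters the basis when its profit ≥ yᵀa₃ = 4.5·2 + 1·5 = 14.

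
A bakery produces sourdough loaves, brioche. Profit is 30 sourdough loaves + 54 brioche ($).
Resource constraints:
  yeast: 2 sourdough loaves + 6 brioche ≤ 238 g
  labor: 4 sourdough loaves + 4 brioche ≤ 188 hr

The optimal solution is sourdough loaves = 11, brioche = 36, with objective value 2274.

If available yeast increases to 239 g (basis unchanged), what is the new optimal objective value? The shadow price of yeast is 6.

Δb = 1, so new z* = 2274 + (6)·(1) = 2274 + 6 = 2280.

2280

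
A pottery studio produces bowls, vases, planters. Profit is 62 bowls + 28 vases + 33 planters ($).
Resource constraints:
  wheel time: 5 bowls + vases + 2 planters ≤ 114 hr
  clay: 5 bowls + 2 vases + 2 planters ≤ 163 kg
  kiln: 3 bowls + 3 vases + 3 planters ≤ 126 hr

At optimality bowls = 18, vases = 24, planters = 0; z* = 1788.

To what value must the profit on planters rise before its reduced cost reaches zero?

Check each constraint at x*: wheel time 114/114 (tight); clay 138/163 (slack 25); kiln 126/126 (tight).
Since clay is not tight, its dual is 0.
From A_Bᵀ y = c: 5·y_wheel time + 3·y_kiln = 62; 1·y_wheel time + 3·y_kiln = 28.
Solving: y_wheel time = 8.5, y_kiln = 6.5.
planters enters the basis when its profit ≥ yᵀa₃ = 8.5·2 + 6.5·3 = 36.5.

36.5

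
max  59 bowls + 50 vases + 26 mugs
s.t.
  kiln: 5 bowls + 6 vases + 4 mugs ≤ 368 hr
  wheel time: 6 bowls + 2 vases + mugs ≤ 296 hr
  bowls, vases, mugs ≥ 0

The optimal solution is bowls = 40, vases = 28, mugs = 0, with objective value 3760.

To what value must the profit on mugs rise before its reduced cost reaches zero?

32

Both kiln and wheel time are binding at x*.
The binding rows give the dual system: 5·y_kiln + 6·y_wheel time = 59 and 6·y_kiln + 2·y_wheel time = 50.
This yields shadow prices y_kiln = 7, y_wheel time = 4.
mugs enters the basis when its profit ≥ yᵀa₃ = 7·4 + 4·1 = 32.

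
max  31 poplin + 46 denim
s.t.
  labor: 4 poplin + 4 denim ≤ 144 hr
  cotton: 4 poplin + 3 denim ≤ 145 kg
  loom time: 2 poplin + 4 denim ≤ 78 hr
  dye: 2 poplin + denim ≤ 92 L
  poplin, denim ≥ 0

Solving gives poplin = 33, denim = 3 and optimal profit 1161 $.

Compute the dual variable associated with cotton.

0

Check each constraint at x*: labor 144/144 (tight); cotton 141/145 (slack 4); loom time 78/78 (tight); dye 69/92 (slack 23).
Since cotton, dye are not tight, their duals are 0.
The binding rows give the dual system: 4·y_labor + 2·y_loom time = 31 and 4·y_labor + 4·y_loom time = 46.
→ y_labor = 4 and y_loom time = 7.5.
Shadow price of cotton = 0.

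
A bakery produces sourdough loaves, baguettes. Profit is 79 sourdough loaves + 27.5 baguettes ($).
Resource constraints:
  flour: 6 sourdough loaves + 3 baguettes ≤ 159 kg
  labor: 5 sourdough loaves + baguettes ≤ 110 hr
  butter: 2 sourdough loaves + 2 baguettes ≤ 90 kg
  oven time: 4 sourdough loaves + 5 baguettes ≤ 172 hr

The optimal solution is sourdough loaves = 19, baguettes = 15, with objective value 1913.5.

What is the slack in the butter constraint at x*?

22

butter used = 2·19 + 2·15 = 68; slack = 90 − 68 = 22.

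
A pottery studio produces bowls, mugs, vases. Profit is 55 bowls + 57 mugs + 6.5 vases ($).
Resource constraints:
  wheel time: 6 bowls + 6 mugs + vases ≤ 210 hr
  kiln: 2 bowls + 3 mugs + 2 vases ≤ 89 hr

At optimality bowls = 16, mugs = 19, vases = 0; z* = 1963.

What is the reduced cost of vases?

-6

Both wheel time and kiln are binding at x*.
The binding rows give the dual system: 6·y_wheel time + 2·y_kiln = 55 and 6·y_wheel time + 3·y_kiln = 57.
This yields shadow prices y_wheel time = 8.5, y_kiln = 2.
Reduced cost of vases: c₃ − yᵀa₃ = 6.5 − (8.5·1 + 2·2) = 6.5 − 12.5 = -6.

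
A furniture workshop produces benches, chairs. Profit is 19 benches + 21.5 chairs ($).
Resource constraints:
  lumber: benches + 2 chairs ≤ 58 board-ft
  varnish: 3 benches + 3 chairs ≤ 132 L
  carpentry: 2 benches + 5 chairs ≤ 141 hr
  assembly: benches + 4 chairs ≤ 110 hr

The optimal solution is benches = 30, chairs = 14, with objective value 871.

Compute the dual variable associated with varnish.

5.5

Binding: lumber and varnish. Non-binding: carpentry (11 unused), assembly (24 unused).
By complementary slackness, y = 0 for the non-binding constraints.
The binding rows give the dual system: 1·y_lumber + 3·y_varnish = 19 and 2·y_lumber + 3·y_varnish = 21.5.
Solving: y_lumber = 2.5, y_varnish = 5.5.
Shadow price of varnish = 5.5.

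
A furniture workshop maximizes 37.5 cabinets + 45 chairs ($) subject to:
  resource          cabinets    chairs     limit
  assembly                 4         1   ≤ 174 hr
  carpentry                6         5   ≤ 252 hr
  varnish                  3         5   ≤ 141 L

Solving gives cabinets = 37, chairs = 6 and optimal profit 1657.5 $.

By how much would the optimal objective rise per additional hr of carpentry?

Check each constraint at x*: assembly 154/174 (slack 20); carpentry 252/252 (tight); varnish 141/141 (tight).
By complementary slackness, y = 0 for the non-binding constraint.
The binding rows give the dual system: 6·y_carpentry + 3·y_varnish = 37.5 and 5·y_carpentry + 5·y_varnish = 45.
This yields shadow prices y_carpentry = 3.5, y_varnish = 5.5.
Shadow price of carpentry = 3.5.

3.5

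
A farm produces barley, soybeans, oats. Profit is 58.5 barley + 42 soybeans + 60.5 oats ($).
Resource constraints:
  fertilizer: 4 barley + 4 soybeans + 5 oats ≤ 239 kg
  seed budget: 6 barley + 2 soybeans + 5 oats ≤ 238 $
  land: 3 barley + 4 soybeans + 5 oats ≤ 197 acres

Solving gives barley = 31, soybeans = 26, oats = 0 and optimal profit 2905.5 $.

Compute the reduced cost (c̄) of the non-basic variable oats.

Binding: seed budget and land. Non-binding: fertilizer (11 unused).
Slack constraints have shadow price 0 (complementary slackness).
Dual feasibility on the basic columns requires 6·y_seed budget + 3·y_land = 58.5, 2·y_seed budget + 4·y_land = 42.
Solving: y_seed budget = 6, y_land = 7.5.
Reduced cost of oats: c₃ − yᵀa₃ = 60.5 − (6·5 + 7.5·5) = 60.5 − 67.5 = -7.

-7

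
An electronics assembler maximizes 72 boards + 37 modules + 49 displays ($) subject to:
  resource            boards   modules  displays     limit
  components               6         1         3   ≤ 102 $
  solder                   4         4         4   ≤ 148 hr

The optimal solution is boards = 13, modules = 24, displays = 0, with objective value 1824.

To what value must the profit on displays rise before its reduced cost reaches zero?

51

Both components and solder are binding at x*.
From A_Bᵀ y = c: 6·y_components + 4·y_solder = 72; 1·y_components + 4·y_solder = 37.
Solving: y_components = 7, y_solder = 7.5.
displays enters the basis when its profit ≥ yᵀa₃ = 7·3 + 7.5·4 = 51.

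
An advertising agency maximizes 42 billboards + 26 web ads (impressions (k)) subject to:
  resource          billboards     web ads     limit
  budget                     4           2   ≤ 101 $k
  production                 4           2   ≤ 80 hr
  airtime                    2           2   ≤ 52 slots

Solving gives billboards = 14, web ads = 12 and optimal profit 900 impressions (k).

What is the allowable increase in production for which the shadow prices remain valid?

Binding constraints: production, airtime. The basis is B = [[4,2],[2,2]] with det 4.
Per unit increase in production, x* moves by d = (0.5, -0.5).
The basis stays optimal until budget becomes binding; allowable increase = 21 hr.

21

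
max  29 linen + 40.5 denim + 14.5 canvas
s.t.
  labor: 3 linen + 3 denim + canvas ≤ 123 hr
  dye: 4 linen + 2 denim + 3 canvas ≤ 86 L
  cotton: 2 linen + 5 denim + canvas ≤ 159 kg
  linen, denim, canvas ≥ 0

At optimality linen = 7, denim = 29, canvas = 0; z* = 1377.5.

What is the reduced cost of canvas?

Check each constraint at x*: labor 108/123 (slack 15); dye 86/86 (tight); cotton 159/159 (tight).
By complementary slackness, y = 0 for the non-binding constraint.
Dual feasibility on the basic columns requires 4·y_dye + 2·y_cotton = 29, 2·y_dye + 5·y_cotton = 40.5.
Solving: y_dye = 4, y_cotton = 6.5.
Reduced cost of canvas: c₃ − yᵀa₃ = 14.5 − (4·3 + 6.5·1) = 14.5 − 18.5 = -4.

-4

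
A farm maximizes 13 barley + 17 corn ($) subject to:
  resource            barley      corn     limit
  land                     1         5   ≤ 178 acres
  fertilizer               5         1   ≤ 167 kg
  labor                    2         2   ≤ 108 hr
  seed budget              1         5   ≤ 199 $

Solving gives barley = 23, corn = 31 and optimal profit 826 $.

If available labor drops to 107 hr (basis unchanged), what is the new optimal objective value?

820

Check each constraint at x*: land 178/178 (tight); fertilizer 146/167 (slack 21); labor 108/108 (tight); seed budget 178/199 (slack 21).
By complementary slackness, y = 0 for the non-binding constraints.
From A_Bᵀ y = c: 1·y_land + 2·y_labor = 13; 5·y_land + 2·y_labor = 17.
Solving: y_land = 1, y_labor = 6.
Δz = y_labor·Δb = 6 × (-1) = -6, so new z* = 826 − 6 = 820.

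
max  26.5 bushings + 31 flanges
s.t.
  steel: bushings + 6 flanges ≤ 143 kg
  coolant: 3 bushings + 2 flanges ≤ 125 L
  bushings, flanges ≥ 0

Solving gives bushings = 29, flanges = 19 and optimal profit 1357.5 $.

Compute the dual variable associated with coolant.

At the optimum: steel uses 143 of 143 (binding); coolant uses 125 of 125 (binding).
From A_Bᵀ y = c: 1·y_steel + 3·y_coolant = 26.5; 6·y_steel + 2·y_coolant = 31.
This yields shadow prices y_steel = 2.5, y_coolant = 8.
Shadow price of coolant = 8.

8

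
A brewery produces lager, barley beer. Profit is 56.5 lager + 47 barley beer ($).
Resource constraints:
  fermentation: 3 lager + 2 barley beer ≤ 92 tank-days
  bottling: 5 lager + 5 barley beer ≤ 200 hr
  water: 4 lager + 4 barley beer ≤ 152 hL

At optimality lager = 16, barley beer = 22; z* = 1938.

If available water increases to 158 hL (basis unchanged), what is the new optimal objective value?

Binding: fermentation and water. Non-binding: bottling (10 unused).
By complementary slackness, y = 0 for the non-binding constraint.
The binding rows give the dual system: 3·y_fermentation + 4·y_water = 56.5 and 2·y_fermentation + 4·y_water = 47.
This yields shadow prices y_fermentation = 9.5, y_water = 7.
Δz = y_water·Δb = 7 × (6) = 42, so new z* = 1938 + 42 = 1980.

1980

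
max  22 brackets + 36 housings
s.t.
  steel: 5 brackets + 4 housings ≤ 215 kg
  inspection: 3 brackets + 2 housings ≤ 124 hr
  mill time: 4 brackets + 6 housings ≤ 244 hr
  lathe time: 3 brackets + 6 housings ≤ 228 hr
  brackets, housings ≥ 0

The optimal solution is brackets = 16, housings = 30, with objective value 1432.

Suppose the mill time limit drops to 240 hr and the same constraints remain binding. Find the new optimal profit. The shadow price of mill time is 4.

1416

Δb = -4, so new z* = 1432 + (4)·(-4) = 1432 − 16 = 1416.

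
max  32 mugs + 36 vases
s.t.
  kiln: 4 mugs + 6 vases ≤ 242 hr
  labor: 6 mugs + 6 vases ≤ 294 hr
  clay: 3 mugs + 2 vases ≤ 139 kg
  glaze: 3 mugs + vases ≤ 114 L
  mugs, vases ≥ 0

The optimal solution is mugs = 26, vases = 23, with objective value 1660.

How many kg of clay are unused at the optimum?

15

clay used = 3·26 + 2·23 = 124; slack = 139 − 124 = 15.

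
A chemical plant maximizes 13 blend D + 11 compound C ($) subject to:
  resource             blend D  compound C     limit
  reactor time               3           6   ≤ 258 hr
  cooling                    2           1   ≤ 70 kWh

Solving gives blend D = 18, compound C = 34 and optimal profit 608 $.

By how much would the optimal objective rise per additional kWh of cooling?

5

Both reactor time and cooling are binding at x*.
From A_Bᵀ y = c: 3·y_reactor time + 2·y_cooling = 13; 6·y_reactor time + 1·y_cooling = 11.
This yields shadow prices y_reactor time = 1, y_cooling = 5.
Shadow price of cooling = 5.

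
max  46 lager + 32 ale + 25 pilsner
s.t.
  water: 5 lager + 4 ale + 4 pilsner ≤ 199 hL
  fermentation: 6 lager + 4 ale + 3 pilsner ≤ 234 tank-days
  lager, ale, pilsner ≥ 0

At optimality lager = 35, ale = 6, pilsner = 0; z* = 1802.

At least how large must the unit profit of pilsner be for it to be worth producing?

26

Both water and fermentation are binding at x*.
The binding rows give the dual system: 5·y_water + 6·y_fermentation = 46 and 4·y_water + 4·y_fermentation = 32.
Solving: y_water = 2, y_fermentation = 6.
pilsner enters the basis when its profit ≥ yᵀa₃ = 2·4 + 6·3 = 26.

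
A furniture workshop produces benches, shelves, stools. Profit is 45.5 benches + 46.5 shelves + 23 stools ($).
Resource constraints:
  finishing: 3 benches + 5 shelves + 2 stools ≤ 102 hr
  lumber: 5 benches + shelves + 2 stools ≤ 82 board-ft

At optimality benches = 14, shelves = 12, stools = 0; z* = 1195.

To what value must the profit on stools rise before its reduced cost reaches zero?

Both finishing and lumber are binding at x*.
From A_Bᵀ y = c: 3·y_finishing + 5·y_lumber = 45.5; 5·y_finishing + 1·y_lumber = 46.5.
This yields shadow prices y_finishing = 8.5, y_lumber = 4.
stools enters the basis when its profit ≥ yᵀa₃ = 8.5·2 + 4·2 = 25.

25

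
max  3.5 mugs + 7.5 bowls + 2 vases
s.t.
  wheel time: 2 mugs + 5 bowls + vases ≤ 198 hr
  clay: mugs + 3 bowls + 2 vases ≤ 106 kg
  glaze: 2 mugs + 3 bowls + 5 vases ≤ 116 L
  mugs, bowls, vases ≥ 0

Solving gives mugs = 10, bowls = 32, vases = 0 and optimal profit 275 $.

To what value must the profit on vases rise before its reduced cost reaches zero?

8

At the optimum: wheel time uses 180 of 198 (slack = 18); clay uses 106 of 106 (binding); glaze uses 116 of 116 (binding).
Since wheel time is not tight, its dual is 0.
Dual feasibility on the basic columns requires 1·y_clay + 2·y_glaze = 3.5, 3·y_clay + 3·y_glaze = 7.5.
This yields shadow prices y_clay = 1.5, y_glaze = 1.
vases enters the basis when its profit ≥ yᵀa₃ = 1.5·2 + 1·5 = 8.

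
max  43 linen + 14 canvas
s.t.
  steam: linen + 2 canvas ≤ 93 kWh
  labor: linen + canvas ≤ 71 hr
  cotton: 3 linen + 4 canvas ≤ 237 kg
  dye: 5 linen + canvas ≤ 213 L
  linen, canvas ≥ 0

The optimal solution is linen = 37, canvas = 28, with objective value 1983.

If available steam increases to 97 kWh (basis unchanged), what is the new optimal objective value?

Check each constraint at x*: steam 93/93 (tight); labor 65/71 (slack 6); cotton 223/237 (slack 14); dye 213/213 (tight).
By complementary slackness, y = 0 for the non-binding constraints.
The binding rows give the dual system: 1·y_steam + 5·y_dye = 43 and 2·y_steam + 1·y_dye = 14.
This yields shadow prices y_steam = 3, y_dye = 8.
Δz = y_steam·Δb = 3 × (4) = 12, so new z* = 1983 + 12 = 1995.

1995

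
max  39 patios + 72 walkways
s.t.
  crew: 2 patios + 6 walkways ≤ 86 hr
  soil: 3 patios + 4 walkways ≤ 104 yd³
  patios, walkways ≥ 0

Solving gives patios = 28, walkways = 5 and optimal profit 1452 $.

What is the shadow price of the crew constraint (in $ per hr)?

Both crew and soil are binding at x*.
The binding rows give the dual system: 2·y_crew + 3·y_soil = 39 and 6·y_crew + 4·y_soil = 72.
Solving: y_crew = 6, y_soil = 9.
Shadow price of crew = 6.

6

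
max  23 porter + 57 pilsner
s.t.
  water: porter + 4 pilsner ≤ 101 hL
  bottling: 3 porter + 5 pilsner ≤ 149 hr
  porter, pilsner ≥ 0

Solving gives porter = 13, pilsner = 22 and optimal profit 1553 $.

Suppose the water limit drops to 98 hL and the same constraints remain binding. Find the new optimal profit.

1529

Check each constraint at x*: water 101/101 (tight); bottling 149/149 (tight).
From A_Bᵀ y = c: 1·y_water + 3·y_bottling = 23; 4·y_water + 5·y_bottling = 57.
→ y_water = 8 and y_bottling = 5.
Δz = y_water·Δb = 8 × (-3) = -24, so new z* = 1553 − 24 = 1529.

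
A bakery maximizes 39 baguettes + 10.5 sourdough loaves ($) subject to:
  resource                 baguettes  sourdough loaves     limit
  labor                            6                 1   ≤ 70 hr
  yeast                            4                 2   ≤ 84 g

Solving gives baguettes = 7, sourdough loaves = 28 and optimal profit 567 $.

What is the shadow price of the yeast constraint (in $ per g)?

3

Both labor and yeast are binding at x*.
The binding rows give the dual system: 6·y_labor + 4·y_yeast = 39 and 1·y_labor + 2·y_yeast = 10.5.
Solving: y_labor = 4.5, y_yeast = 3.
Shadow price of yeast = 3.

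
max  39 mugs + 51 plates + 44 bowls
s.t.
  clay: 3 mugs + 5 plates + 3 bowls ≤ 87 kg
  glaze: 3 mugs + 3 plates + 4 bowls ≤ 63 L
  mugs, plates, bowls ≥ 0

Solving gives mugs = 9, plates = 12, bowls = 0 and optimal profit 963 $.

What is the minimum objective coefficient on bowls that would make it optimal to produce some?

46

At the optimum: clay uses 87 of 87 (binding); glaze uses 63 of 63 (binding).
The binding rows give the dual system: 3·y_clay + 3·y_glaze = 39 and 5·y_clay + 3·y_glaze = 51.
Solving: y_clay = 6, y_glaze = 7.
bowls enters the basis when its profit ≥ yᵀa₃ = 6·3 + 7·4 = 46.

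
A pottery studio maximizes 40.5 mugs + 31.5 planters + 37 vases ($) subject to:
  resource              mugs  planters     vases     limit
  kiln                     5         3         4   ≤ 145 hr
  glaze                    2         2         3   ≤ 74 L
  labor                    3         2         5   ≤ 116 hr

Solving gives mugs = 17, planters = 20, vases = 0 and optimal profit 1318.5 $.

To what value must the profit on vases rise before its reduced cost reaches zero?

Check each constraint at x*: kiln 145/145 (tight); glaze 74/74 (tight); labor 91/116 (slack 25).
Slack constraints have shadow price 0 (complementary slackness).
The binding rows give the dual system: 5·y_kiln + 2·y_glaze = 40.5 and 3·y_kiln + 2·y_glaze = 31.5.
Solving: y_kiln = 4.5, y_glaze = 9.
vases enters the basis when its profit ≥ yᵀa₃ = 4.5·4 + 9·3 = 45.

45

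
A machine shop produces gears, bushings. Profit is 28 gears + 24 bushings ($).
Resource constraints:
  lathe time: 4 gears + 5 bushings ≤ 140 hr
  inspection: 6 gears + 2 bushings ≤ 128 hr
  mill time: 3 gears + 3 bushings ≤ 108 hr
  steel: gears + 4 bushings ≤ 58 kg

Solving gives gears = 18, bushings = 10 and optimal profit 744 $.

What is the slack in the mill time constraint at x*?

mill time used = 3·18 + 3·10 = 84; slack = 108 − 84 = 24.

24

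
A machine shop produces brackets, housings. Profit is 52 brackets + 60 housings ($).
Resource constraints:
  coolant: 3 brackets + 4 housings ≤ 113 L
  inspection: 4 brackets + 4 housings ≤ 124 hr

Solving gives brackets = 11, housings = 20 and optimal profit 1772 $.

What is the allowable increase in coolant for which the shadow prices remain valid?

11

Binding constraints: coolant, inspection. The basis is B = [[3,4],[4,4]] with det -4.
Per unit increase in coolant, x* moves by d = (-1, 1).
The basis stays optimal until brackets reaches 0; allowable increase = 11 L.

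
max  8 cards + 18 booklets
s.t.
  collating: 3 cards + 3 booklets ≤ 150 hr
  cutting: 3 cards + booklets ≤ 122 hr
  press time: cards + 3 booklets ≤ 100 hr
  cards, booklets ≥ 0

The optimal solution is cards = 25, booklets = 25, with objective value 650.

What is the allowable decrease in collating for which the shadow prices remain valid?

Binding constraints: collating, press time. The basis is B = [[3,3],[1,3]] with det 6.
Per unit decrease in collating, x* moves by d = (-0.5, 0.1667).
The basis stays optimal until cards reaches 0; allowable decrease = 50 hr.

50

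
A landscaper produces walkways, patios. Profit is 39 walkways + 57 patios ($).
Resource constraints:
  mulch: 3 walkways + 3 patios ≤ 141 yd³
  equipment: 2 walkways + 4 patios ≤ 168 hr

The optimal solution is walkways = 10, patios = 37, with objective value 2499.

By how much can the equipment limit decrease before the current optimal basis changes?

Binding constraints: mulch, equipment. The basis is B = [[3,3],[2,4]] with det 6.
Per unit decrease in equipment, x* moves by d = (0.5, -0.5).
The basis stays optimal until patios reaches 0; allowable decrease = 74 hr.

74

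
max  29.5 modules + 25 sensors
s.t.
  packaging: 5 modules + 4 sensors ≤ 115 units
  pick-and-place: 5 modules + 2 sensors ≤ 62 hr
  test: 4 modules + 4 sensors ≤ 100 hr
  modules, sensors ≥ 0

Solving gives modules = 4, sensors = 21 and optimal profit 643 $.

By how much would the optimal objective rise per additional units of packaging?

Binding: pick-and-place and test. Non-binding: packaging (11 unused).
Slack constraints have shadow price 0 (complementary slackness).
Dual feasibility on the basic columns requires 5·y_pick-and-place + 4·y_test = 29.5, 2·y_pick-and-place + 4·y_test = 25.
Solving: y_pick-and-place = 1.5, y_test = 5.5.
Shadow price of packaging = 0.

0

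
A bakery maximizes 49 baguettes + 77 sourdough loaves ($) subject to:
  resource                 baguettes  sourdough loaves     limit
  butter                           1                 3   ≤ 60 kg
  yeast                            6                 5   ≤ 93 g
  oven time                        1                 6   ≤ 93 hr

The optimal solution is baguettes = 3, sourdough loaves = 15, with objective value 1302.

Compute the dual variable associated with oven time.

7

Check each constraint at x*: butter 48/60 (slack 12); yeast 93/93 (tight); oven time 93/93 (tight).
By complementary slackness, y = 0 for the non-binding constraint.
Dual feasibility on the basic columns requires 6·y_yeast + 1·y_oven time = 49, 5·y_yeast + 6·y_oven time = 77.
This yields shadow prices y_yeast = 7, y_oven time = 7.
Shadow price of oven time = 7.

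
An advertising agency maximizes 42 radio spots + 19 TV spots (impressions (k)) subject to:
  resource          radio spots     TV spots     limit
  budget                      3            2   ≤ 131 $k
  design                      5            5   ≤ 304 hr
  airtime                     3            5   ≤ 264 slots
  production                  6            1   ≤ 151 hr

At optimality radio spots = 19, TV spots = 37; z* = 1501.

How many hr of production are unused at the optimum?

0

production used = 6·19 + 1·37 = 151; slack = 151 − 151 = 0.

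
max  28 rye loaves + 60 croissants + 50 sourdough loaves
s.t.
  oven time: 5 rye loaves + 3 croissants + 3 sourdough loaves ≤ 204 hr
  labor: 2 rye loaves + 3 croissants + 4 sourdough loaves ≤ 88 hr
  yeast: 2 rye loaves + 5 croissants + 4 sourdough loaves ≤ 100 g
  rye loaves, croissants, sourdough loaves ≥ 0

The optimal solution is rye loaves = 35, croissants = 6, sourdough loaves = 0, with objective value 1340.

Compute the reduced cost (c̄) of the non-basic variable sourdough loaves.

At the optimum: oven time uses 193 of 204 (slack = 11); labor uses 88 of 88 (binding); yeast uses 100 of 100 (binding).
Slack constraints have shadow price 0 (complementary slackness).
The binding rows give the dual system: 2·y_labor + 2·y_yeast = 28 and 3·y_labor + 5·y_yeast = 60.
This yields shadow prices y_labor = 5, y_yeast = 9.
Reduced cost of sourdough loaves: c₃ − yᵀa₃ = 50 − (5·4 + 9·4) = 50 − 56 = -6.

-6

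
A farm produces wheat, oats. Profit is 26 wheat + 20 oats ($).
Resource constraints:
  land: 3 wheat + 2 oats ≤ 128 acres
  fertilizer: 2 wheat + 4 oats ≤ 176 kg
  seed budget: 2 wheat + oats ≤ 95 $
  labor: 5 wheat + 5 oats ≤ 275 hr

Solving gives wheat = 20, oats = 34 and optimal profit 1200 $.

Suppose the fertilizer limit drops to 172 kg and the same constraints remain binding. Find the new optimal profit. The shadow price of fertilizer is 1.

Δb = -4, so new z* = 1200 + (1)·(-4) = 1200 − 4 = 1196.

1196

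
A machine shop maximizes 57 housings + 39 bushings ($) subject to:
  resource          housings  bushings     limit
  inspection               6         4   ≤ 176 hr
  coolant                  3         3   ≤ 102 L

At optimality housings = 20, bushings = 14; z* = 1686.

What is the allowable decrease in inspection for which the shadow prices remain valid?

Binding constraints: inspection, coolant. The basis is B = [[6,4],[3,3]] with det 6.
Per unit decrease in inspection, x* moves by d = (-0.5, 0.5).
The basis stays optimal until housings reaches 0; allowable decrease = 40 hr.

40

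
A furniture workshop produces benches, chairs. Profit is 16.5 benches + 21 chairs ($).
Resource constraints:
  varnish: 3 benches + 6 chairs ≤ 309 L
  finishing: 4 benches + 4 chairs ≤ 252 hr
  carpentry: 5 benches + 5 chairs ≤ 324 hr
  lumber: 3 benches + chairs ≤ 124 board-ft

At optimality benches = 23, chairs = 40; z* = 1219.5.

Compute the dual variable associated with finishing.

Check each constraint at x*: varnish 309/309 (tight); finishing 252/252 (tight); carpentry 315/324 (slack 9); lumber 109/124 (slack 15).
Slack constraints have shadow price 0 (complementary slackness).
Dual feasibility on the basic columns requires 3·y_varnish + 4·y_finishing = 16.5, 6·y_varnish + 4·y_finishing = 21.
Solving: y_varnish = 1.5, y_finishing = 3.
Shadow price of finishing = 3.

3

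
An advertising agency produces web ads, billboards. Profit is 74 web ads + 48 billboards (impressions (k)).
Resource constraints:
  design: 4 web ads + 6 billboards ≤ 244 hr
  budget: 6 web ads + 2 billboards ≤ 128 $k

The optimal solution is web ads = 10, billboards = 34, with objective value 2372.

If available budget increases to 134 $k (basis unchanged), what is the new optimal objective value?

Both design and budget are binding at x*.
The binding rows give the dual system: 4·y_design + 6·y_budget = 74 and 6·y_design + 2·y_budget = 48.
Solving: y_design = 5, y_budget = 9.
Δz = y_budget·Δb = 9 × (6) = 54, so new z* = 2372 + 54 = 2426.

2426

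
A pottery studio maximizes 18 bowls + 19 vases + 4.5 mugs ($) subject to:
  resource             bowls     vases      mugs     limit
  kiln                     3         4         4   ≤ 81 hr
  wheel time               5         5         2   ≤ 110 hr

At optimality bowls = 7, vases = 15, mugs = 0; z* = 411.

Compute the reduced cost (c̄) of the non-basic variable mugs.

At the optimum: kiln uses 81 of 81 (binding); wheel time uses 110 of 110 (binding).
The binding rows give the dual system: 3·y_kiln + 5·y_wheel time = 18 and 4·y_kiln + 5·y_wheel time = 19.
Solving: y_kiln = 1, y_wheel time = 3.
Reduced cost of mugs: c₃ − yᵀa₃ = 4.5 − (1·4 + 3·2) = 4.5 − 10 = -5.5.

-5.5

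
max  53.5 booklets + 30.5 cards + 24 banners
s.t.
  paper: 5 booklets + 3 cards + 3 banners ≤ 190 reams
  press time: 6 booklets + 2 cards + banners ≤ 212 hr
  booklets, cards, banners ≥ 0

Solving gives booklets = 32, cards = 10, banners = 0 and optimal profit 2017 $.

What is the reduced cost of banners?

-5.5

Check each constraint at x*: paper 190/190 (tight); press time 212/212 (tight).
From A_Bᵀ y = c: 5·y_paper + 6·y_press time = 53.5; 3·y_paper + 2·y_press time = 30.5.
Solving: y_paper = 9.5, y_press time = 1.
Reduced cost of banners: c₃ − yᵀa₃ = 24 − (9.5·3 + 1·1) = 24 − 29.5 = -5.5.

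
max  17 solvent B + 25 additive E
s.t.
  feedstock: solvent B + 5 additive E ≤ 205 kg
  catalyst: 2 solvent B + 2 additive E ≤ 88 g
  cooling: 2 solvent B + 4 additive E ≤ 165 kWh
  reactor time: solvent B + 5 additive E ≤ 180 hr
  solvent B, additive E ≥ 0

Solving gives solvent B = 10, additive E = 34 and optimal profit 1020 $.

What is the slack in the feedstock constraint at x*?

feedstock used = 1·10 + 5·34 = 180; slack = 205 − 180 = 25.

25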